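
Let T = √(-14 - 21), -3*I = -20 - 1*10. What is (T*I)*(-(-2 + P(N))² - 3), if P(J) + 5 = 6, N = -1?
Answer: -40*I*√35 ≈ -236.64*I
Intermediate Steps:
P(J) = 1 (P(J) = -5 + 6 = 1)
I = 10 (I = -(-20 - 1*10)/3 = -(-20 - 10)/3 = -⅓*(-30) = 10)
T = I*√35 (T = √(-35) = I*√35 ≈ 5.9161*I)
(T*I)*(-(-2 + P(N))² - 3) = ((I*√35)*10)*(-(-2 + 1)² - 3) = (10*I*√35)*(-1*(-1)² - 3) = (10*I*√35)*(-1*1 - 3) = (10*I*√35)*(-1 - 3) = (10*I*√35)*(-4) = -40*I*√35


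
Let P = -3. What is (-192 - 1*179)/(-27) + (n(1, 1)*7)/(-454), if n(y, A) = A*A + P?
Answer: 84406/6129 ≈ 13.772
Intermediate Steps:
n(y, A) = -3 + A² (n(y, A) = A*A - 3 = A² - 3 = -3 + A²)
(-192 - 1*179)/(-27) + (n(1, 1)*7)/(-454) = (-192 - 1*179)/(-27) + ((-3 + 1²)*7)/(-454) = (-192 - 179)*(-1/27) + ((-3 + 1)*7)*(-1/454) = -371*(-1/27) - 2*7*(-1/454) = 371/27 - 14*(-1/454) = 371/27 + 7/227 = 84406/6129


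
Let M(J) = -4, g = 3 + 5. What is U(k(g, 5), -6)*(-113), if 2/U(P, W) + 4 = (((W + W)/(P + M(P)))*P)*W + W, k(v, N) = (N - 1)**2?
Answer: -113/43 ≈ -2.6279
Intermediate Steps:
g = 8
k(v, N) = (-1 + N)**2
U(P, W) = 2/(-4 + W + 2*P*W**2/(-4 + P)) (U(P, W) = 2/(-4 + ((((W + W)/(P - 4))*P)*W + W)) = 2/(-4 + ((((2*W)/(-4 + P))*P)*W + W)) = 2/(-4 + (((2*W/(-4 + P))*P)*W + W)) = 2/(-4 + ((2*P*W/(-4 + P))*W + W)) = 2/(-4 + (2*P*W**2/(-4 + P) + W)) = 2/(-4 + (W + 2*P*W**2/(-4 + P))) = 2/(-4 + W + 2*P*W**2/(-4 + P)))
U(k(g, 5), -6)*(-113) = (2*(-4 + (-1 + 5)**2)/(16 - 4*(-1 + 5)**2 - 4*(-6) + (-1 + 5)**2*(-6) + 2*(-1 + 5)**2*(-6)**2))*(-113) = (2*(-4 + 4**2)/(16 - 4*4**2 + 24 + 4**2*(-6) + 2*4**2*36))*(-113) = (2*(-4 + 16)/(16 - 4*16 + 24 + 16*(-6) + 2*16*36))*(-113) = (2*12/(16 - 64 + 24 - 96 + 1152))*(-113) = (2*12/1032)*(-113) = (2*(1/1032)*12)*(-113) = (1/43)*(-113) = -113/43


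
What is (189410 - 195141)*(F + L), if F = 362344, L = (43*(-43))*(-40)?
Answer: -2500458224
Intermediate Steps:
L = 73960 (L = -1849*(-40) = 73960)
(189410 - 195141)*(F + L) = (189410 - 195141)*(362344 + 73960) = -5731*436304 = -2500458224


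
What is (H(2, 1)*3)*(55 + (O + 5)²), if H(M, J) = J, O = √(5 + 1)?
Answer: 258 + 30*√6 ≈ 331.48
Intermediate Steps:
O = √6 ≈ 2.4495
(H(2, 1)*3)*(55 + (O + 5)²) = (1*3)*(55 + (√6 + 5)²) = 3*(55 + (5 + √6)²) = 165 + 3*(5 + √6)²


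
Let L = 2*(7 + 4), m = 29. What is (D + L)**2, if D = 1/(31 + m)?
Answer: 1745041/3600 ≈ 484.73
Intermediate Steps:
L = 22 (L = 2*11 = 22)
D = 1/60 (D = 1/(31 + 29) = 1/60 ≈ 0.016667)
(D + L)**2 = (1/60 + 22)**2 = (1321/60)**2 = 1745041/3600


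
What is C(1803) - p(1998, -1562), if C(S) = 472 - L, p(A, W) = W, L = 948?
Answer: 1086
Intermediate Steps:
C(S) = -476 (C(S) = 472 - 1*948 = 472 - 948 = -476)
C(1803) - p(1998, -1562) = -476 - 1*(-1562) = -476 + 1562 = 1086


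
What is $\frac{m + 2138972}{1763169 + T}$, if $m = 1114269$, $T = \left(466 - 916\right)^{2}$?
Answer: $\frac{3253241}{1965669} \approx 1.655$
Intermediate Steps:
$T = 202500$ ($T = \left(-450\right)^{2} = 202500$)
$\frac{m + 2138972}{1763169 + T} = \frac{1114269 + 2138972}{1763169 + 202500} = \frac{3253241}{1965669}$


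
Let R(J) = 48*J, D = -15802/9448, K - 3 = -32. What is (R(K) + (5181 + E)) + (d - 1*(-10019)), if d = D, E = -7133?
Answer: 31524799/4724 ≈ 6673.3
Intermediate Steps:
K = -29 (K = 3 - 32 = -29)
D = -7901/4724 (D = -15802*1/9448 = -7901/4724 ≈ -1.6725)
d = -7901/4724 ≈ -1.6725
(R(K) + (5181 + E)) + (d - 1*(-10019)) = (48*(-29) + (5181 - 7133)) + (-7901/4724 - 1*(-10019)) = (-1392 - 1952) + (-7901/4724 + 10019) = -3344 + 47321855/4724 = 31524799/4724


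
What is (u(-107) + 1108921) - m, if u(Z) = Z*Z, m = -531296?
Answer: 1651666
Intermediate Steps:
u(Z) = Z**2
(u(-107) + 1108921) - m = ((-107)**2 + 1108921) - 1*(-531296) = (11449 + 1108921) + 531296 = 1120370 + 531296 = 1651666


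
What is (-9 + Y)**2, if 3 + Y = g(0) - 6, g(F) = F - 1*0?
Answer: 324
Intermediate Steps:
g(F) = F (g(F) = F + 0 = F)
Y = -9 (Y = -3 + (0 - 6) = -3 - 6 = -9)
(-9 + Y)**2 = (-9 - 9)**2 = (-18)**2 = 324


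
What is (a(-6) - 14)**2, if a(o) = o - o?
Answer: 196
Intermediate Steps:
a(o) = 0
(a(-6) - 14)**2 = (0 - 14)**2 = (-14)**2 = 196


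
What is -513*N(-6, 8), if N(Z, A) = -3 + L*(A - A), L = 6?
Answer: 1539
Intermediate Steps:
N(Z, A) = -3 (N(Z, A) = -3 + 6*(A - A) = -3 + 6*0 = -3 + 0 = -3)
-513*N(-6, 8) = -513*(-3) = 1539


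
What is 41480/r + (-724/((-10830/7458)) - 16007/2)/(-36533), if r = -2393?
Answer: -5405720711397/315598723090 ≈ -17.128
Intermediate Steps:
41480/r + (-724/((-10830/7458)) - 16007/2)/(-36533) = 41480/(-2393) + (-724/((-10830/7458)) - 16007/2)/(-36533) = 41480*(-1/2393) + (-724/((-10830*1/7458)) - 16007*½)*(-1/36533) = -41480/2393 + (-724/(-1805/1243) - 16007/2)*(-1/36533) = -41480/2393 + (-724*(-1243/1805) - 16007/2)*(-1/36533) = -41480/2393 + (899932/1805 - 16007/2)*(-1/36533) = -41480/2393 - 27092771/3610*(-1/36533) = -41480/2393 + 27092771/131884130 = -5405720711397/315598723090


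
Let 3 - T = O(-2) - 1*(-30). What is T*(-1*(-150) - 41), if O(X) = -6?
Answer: -2289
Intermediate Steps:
T = -21 (T = 3 - (-6 - 1*(-30)) = 3 - (-6 + 30) = 3 - 1*24 = 3 - 24 = -21)
T*(-1*(-150) - 41) = -21*(-1*(-150) - 41) = -21*(150 - 41) = -21*109 = -2289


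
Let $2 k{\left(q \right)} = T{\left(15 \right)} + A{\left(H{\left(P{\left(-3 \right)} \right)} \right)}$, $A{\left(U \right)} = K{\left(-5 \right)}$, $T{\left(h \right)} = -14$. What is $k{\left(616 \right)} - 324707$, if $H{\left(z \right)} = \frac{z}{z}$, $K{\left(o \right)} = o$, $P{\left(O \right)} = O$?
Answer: $- \frac{649433}{2} \approx -3.2472 \cdot 10^{5}$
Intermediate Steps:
$H{\left(z \right)} = 1$
$A{\left(U \right)} = -5$
$k{\left(q \right)} = - \frac{19}{2}$ ($k{\left(q \right)} = \frac{-14 - 5}{2} = \frac{1}{2} \left(-19\right) = - \frac{19}{2}$)
$k{\left(616 \right)} - 324707 = - \frac{19}{2} - 324707 = - \frac{649433}{2}$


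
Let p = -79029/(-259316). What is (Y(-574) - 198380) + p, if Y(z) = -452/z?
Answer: -14764090732221/74423692 ≈ -1.9838e+5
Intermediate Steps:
p = 79029/259316 (p = -79029*(-1/259316) = 79029/259316 ≈ 0.30476)
(Y(-574) - 198380) + p = (-452/(-574) - 198380) + 79029/259316 = (-452*(-1/574) - 198380) + 79029/259316 = (226/287 - 198380) + 79029/259316 = -56934834/287 + 79029/259316 = -14764090732221/74423692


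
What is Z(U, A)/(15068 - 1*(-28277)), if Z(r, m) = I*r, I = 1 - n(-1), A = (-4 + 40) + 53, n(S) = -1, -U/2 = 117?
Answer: -468/43345 ≈ -0.010797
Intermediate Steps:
U = -234 (U = -2*117 = -234)
A = 89 (A = 36 + 53 = 89)
I = 2 (I = 1 - 1*(-1) = 1 + 1 = 2)
Z(r, m) = 2*r
Z(U, A)/(15068 - 1*(-28277)) = (2*(-234))/(15068 - 1*(-28277)) = -468/(15068 + 28277) = -468/43345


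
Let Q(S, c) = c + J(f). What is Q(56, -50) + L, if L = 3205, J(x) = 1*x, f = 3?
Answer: 3158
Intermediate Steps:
J(x) = x
Q(S, c) = 3 + c (Q(S, c) = c + 3 = 3 + c)
Q(56, -50) + L = (3 - 50) + 3205 = -47 + 3205 = 3158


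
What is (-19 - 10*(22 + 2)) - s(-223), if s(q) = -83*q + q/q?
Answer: -18769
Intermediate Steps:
s(q) = 1 - 83*q (s(q) = -83*q + 1 = 1 - 83*q)
(-19 - 10*(22 + 2)) - s(-223) = (-19 - 10*(22 + 2)) - (1 - 83*(-223)) = (-19 - 10*24) - (1 + 18509) = (-19 - 240) - 1*18510 = -259 - 18510 = -18769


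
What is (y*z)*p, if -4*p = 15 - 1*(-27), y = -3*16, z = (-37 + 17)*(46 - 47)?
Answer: 10080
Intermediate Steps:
z = 20 (z = -20*(-1) = 20)
y = -48
p = -21/2 (p = -(15 - 1*(-27))/4 = -(15 + 27)/4 = -1/4*42 = -21/2 ≈ -10.500)
(y*z)*p = -48*20*(-21/2) = -960*(-21/2) = 10080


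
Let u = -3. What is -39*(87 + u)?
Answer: -3276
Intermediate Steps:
-39*(87 + u) = -39*(87 - 3) = -39*84 = -3276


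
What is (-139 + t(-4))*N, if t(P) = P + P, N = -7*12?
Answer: 12348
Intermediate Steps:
N = -84
t(P) = 2*P
(-139 + t(-4))*N = (-139 + 2*(-4))*(-84) = (-139 - 8)*(-84) = -147*(-84) = 12348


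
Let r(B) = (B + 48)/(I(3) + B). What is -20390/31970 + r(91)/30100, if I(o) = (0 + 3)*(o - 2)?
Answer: -5768702217/9045591800 ≈ -0.63774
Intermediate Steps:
I(o) = -6 + 3*o (I(o) = 3*(-2 + o) = -6 + 3*o)
r(B) = (48 + B)/(3 + B) (r(B) = (B + 48)/((-6 + 3*3) + B) = (48 + B)/((-6 + 9) + B) = (48 + B)/(3 + B))
-20390/31970 + r(91)/30100 = -20390/31970 + ((48 + 91)/(3 + 91))/30100 = -20390*1/31970 + (139/94)*(1/30100) = -2039/3197 + ((1/94)*139)*(1/30100) = -2039/3197 + (139/94)*(1/30100) = -2039/3197 + 139/2829400 = -5768702217/9045591800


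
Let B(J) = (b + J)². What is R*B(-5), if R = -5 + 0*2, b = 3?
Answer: -20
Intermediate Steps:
R = -5 (R = -5 + 0 = -5)
B(J) = (3 + J)²
R*B(-5) = -5*(3 - 5)² = -5*(-2)² = -5*4 = -20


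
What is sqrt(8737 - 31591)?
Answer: I*sqrt(22854) ≈ 151.18*I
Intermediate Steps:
sqrt(8737 - 31591) = sqrt(-22854) = I*sqrt(22854)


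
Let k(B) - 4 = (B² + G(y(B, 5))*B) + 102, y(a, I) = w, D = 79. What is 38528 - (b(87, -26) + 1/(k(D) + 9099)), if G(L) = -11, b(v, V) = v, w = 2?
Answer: 560354456/14577 ≈ 38441.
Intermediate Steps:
y(a, I) = 2
k(B) = 106 + B² - 11*B (k(B) = 4 + ((B² - 11*B) + 102) = 4 + (102 + B² - 11*B) = 106 + B² - 11*B)
38528 - (b(87, -26) + 1/(k(D) + 9099)) = 38528 - (87 + 1/((106 + 79² - 11*79) + 9099)) = 38528 - (87 + 1/((106 + 6241 - 869) + 9099)) = 38528 - (87 + 1/(5478 + 9099)) = 38528 - (87 + 1/14577) = 38528 - 1*1268200/14577 = 38528 - 1268200/14577 = 560354456/14577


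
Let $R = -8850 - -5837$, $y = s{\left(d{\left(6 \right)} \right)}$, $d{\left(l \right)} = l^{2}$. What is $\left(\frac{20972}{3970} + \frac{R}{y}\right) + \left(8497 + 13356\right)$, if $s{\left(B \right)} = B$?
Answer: $\frac{1556012071}{71460} \approx 21775.0$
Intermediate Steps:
$y = 36$ ($y = 6^{2} = 36$)
$R = -3013$ ($R = -8850 + 5837 = -3013$)
$\left(\frac{20972}{3970} + \frac{R}{y}\right) + \left(8497 + 13356\right) = \left(\frac{20972}{3970} - \frac{3013}{36}\right) + \left(8497 + 13356\right) = \left(20972 \cdot \frac{1}{3970} - \frac{3013}{36}\right) + 21853 = \left(\frac{10486}{1985} - \frac{3013}{36}\right) + 21853 = - \frac{5603309}{71460} + 21853 = \frac{1556012071}{71460}$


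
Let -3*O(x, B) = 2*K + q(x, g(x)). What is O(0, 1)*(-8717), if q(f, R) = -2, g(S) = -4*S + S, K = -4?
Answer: -87170/3 ≈ -29057.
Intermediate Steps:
g(S) = -3*S
O(x, B) = 10/3 (O(x, B) = -(2*(-4) - 2)/3 = -(-8 - 2)/3 = -⅓*(-10) = 10/3)
O(0, 1)*(-8717) = (10/3)*(-8717) = -87170/3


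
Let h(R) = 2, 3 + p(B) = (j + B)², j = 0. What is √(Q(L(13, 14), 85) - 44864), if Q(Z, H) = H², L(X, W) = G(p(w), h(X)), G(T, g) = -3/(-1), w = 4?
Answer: I*√37639 ≈ 194.01*I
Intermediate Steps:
p(B) = -3 + B² (p(B) = -3 + (0 + B)² = -3 + B²)
G(T, g) = 3 (G(T, g) = -3*(-1) = 3)
L(X, W) = 3
√(Q(L(13, 14), 85) - 44864) = √(85² - 44864) = √(7225 - 44864) = √(-37639) = I*√37639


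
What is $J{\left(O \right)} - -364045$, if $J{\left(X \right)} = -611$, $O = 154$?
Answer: $363434$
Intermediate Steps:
$J{\left(O \right)} - -364045 = -611 - -364045 = -611 + 364045 = 363434$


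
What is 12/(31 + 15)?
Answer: 6/23 ≈ 0.26087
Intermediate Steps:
12/(31 + 15) = 12/46 = (1/46)*12 = 6/23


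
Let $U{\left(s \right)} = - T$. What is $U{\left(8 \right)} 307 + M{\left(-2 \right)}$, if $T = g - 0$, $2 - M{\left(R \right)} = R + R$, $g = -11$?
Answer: $3383$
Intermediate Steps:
$M{\left(R \right)} = 2 - 2 R$ ($M{\left(R \right)} = 2 - \left(R + R\right) = 2 - 2 R$)
$T = -11$ ($T = -11 - 0 = -11 + 0 = -11$)
$U{\left(s \right)} = 11$ ($U{\left(s \right)} = \left(-1\right) \left(-11\right) = 11$)
$U{\left(8 \right)} 307 + M{\left(-2 \right)} = 11 \cdot 307 + \left(2 - -4\right) = 3377 + \left(2 + 4\right) = 3377 + 6 = 3383$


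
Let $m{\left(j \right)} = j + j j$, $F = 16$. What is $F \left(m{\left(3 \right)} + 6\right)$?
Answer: $288$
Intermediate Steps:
$m{\left(j \right)} = j + j^{2}$
$F \left(m{\left(3 \right)} + 6\right) = 16 \left(3 \left(1 + 3\right) + 6\right) = 16 \left(3 \cdot 4 + 6\right) = 16 \left(12 + 6\right) = 16 \cdot 18 = 288$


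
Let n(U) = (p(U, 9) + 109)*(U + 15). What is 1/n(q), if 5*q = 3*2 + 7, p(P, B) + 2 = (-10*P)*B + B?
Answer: -5/10384 ≈ -0.00048151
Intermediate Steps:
p(P, B) = -2 + B - 10*B*P (p(P, B) = -2 + ((-10*P)*B + B) = -2 + (-10*B*P + B) = -2 + (B - 10*B*P) = -2 + B - 10*B*P)
q = 13/5 (q = (3*2 + 7)/5 = (6 + 7)/5 = (⅕)*13 = 13/5 ≈ 2.6000)
n(U) = (15 + U)*(116 - 90*U) (n(U) = ((-2 + 9 - 10*9*U) + 109)*(U + 15) = ((-2 + 9 - 90*U) + 109)*(15 + U) = ((7 - 90*U) + 109)*(15 + U) = (116 - 90*U)*(15 + U) = (15 + U)*(116 - 90*U))
1/n(q) = 1/(1740 - 1234*13/5 - 90*(13/5)²) = 1/(1740 - 16042/5 - 90*169/25) = 1/(1740 - 16042/5 - 3042/5) = 1/(-10384/5) = -5/10384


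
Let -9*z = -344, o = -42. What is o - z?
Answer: -722/9 ≈ -80.222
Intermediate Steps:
z = 344/9 (z = -1/9*(-344) = 344/9 ≈ 38.222)
o - z = -42 - 1*344/9 = -42 - 344/9 = -722/9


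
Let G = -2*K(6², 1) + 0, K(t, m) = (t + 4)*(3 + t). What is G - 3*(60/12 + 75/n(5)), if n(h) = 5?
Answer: -3180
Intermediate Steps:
K(t, m) = (3 + t)*(4 + t) (K(t, m) = (4 + t)*(3 + t) = (3 + t)*(4 + t))
G = -3120 (G = -2*(12 + (6²)² + 7*6²) + 0 = -2*(12 + 36² + 7*36) + 0 = -2*(12 + 1296 + 252) + 0 = -2*1560 + 0 = -3120 + 0 = -3120)
G - 3*(60/12 + 75/n(5)) = -3120 - 3*(60/12 + 75/5) = -3120 - 3*(60*(1/12) + 75*(⅕)) = -3120 - 3*(5 + 15) = -3120 - 3*20 = -3120 - 60 = -3180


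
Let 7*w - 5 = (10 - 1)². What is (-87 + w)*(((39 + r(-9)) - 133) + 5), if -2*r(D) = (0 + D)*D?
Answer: 19351/2 ≈ 9675.5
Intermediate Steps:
w = 86/7 (w = 5/7 + (10 - 1)²/7 = 5/7 + (⅐)*9² = 5/7 + (⅐)*81 = 5/7 + 81/7 = 86/7 ≈ 12.286)
r(D) = -D²/2 (r(D) = -(0 + D)*D/2 = -D*D/2 = -D²/2)
(-87 + w)*(((39 + r(-9)) - 133) + 5) = (-87 + 86/7)*(((39 - ½*(-9)²) - 133) + 5) = -523*(((39 - ½*81) - 133) + 5)/7 = -523*(((39 - 81/2) - 133) + 5)/7 = -523*((-3/2 - 133) + 5)/7 = -523*(-269/2 + 5)/7 = -523/7*(-259/2) = 19351/2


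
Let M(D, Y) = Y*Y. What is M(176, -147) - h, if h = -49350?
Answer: 70959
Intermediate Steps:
M(D, Y) = Y²
M(176, -147) - h = (-147)² - 1*(-49350) = 21609 + 49350 = 70959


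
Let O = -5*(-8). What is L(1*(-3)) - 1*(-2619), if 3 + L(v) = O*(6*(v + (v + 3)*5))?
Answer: 1896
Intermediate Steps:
O = 40
L(v) = 3597 + 1440*v (L(v) = -3 + 40*(6*(v + (v + 3)*5)) = -3 + 40*(6*(v + (3 + v)*5)) = -3 + 40*(6*(v + (15 + 5*v))) = -3 + 40*(6*(15 + 6*v)) = -3 + 40*(90 + 36*v) = -3 + (3600 + 1440*v) = 3597 + 1440*v)
L(1*(-3)) - 1*(-2619) = (3597 + 1440*(1*(-3))) - 1*(-2619) = (3597 + 1440*(-3)) + 2619 = (3597 - 4320) + 2619 = -723 + 2619 = 1896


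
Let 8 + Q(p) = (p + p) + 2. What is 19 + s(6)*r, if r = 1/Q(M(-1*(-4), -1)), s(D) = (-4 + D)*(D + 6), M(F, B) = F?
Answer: 31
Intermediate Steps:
Q(p) = -6 + 2*p (Q(p) = -8 + ((p + p) + 2) = -8 + (2*p + 2) = -8 + (2 + 2*p) = -6 + 2*p)
s(D) = (-4 + D)*(6 + D)
r = ½ (r = 1/(-6 + 2*(-1*(-4))) = 1/(-6 + 2*4) = 1/(-6 + 8) = 1/2 = ½ ≈ 0.50000)
19 + s(6)*r = 19 + (-24 + 6² + 2*6)*(½) = 19 + (-24 + 36 + 12)*(½) = 19 + 24*(½) = 19 + 12 = 31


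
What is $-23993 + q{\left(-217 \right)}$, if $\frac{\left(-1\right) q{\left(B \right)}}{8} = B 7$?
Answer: $-11841$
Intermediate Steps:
$q{\left(B \right)} = - 56 B$ ($q{\left(B \right)} = - 8 B 7 = - 8 \cdot 7 B = - 56 B$)
$-23993 + q{\left(-217 \right)} = -23993 - -12152 = -23993 + 12152 = -11841$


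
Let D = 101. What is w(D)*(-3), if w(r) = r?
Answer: -303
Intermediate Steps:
w(D)*(-3) = 101*(-3) = -303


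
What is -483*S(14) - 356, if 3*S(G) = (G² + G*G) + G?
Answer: -65722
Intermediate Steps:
S(G) = G/3 + 2*G²/3 (S(G) = ((G² + G*G) + G)/3 = ((G² + G²) + G)/3 = (2*G² + G)/3 = (G + 2*G²)/3 = G/3 + 2*G²/3)
-483*S(14) - 356 = -161*14*(1 + 2*14) - 356 = -161*14*(1 + 28) - 356 = -161*14*29 - 356 = -483*406/3 - 356 = -65366 - 356 = -65722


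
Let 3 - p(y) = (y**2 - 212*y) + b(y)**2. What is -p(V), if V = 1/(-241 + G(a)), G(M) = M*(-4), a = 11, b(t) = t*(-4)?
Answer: -183238/81225 ≈ -2.2559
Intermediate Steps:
b(t) = -4*t
G(M) = -4*M
V = -1/285 (V = 1/(-241 - 4*11) = 1/(-241 - 44) = 1/(-285) = -1/285 ≈ -0.0035088)
p(y) = 3 - 17*y**2 + 212*y (p(y) = 3 - ((y**2 - 212*y) + (-4*y)**2) = 3 - ((y**2 - 212*y) + 16*y**2) = 3 - (-212*y + 17*y**2) = 3 + (-17*y**2 + 212*y) = 3 - 17*y**2 + 212*y)
-p(V) = -(3 - 17*(-1/285)**2 + 212*(-1/285)) = -(3 - 17*1/81225 - 212/285) = -(3 - 17/81225 - 212/285) = -1*183238/81225 = -183238/81225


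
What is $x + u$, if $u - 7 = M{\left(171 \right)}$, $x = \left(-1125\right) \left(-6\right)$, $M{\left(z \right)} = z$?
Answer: $6928$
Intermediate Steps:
$x = 6750$
$u = 178$ ($u = 7 + 171 = 178$)
$x + u = 6750 + 178 = 6928$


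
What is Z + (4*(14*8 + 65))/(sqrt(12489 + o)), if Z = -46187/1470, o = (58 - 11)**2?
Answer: -46187/1470 + 354*sqrt(14698)/7349 ≈ -25.580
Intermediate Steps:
o = 2209 (o = 47**2 = 2209)
Z = -46187/1470 (Z = -46187*1/1470 = -46187/1470 ≈ -31.420)
Z + (4*(14*8 + 65))/(sqrt(12489 + o)) = -46187/1470 + (4*(14*8 + 65))/(sqrt(12489 + 2209)) = -46187/1470 + (4*(112 + 65))/(sqrt(14698)) = -46187/1470 + (4*177)*(sqrt(14698)/14698) = -46187/1470 + 708*(sqrt(14698)/14698) = -46187/1470 + 354*sqrt(14698)/7349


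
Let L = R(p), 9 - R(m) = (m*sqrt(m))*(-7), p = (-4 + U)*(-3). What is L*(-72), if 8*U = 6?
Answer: -648 - 2457*sqrt(39) ≈ -15992.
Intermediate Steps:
U = 3/4 (U = (1/8)*6 = 3/4 ≈ 0.75000)
p = 39/4 (p = (-4 + 3/4)*(-3) = -13/4*(-3) = 39/4 ≈ 9.7500)
R(m) = 9 + 7*m**(3/2) (R(m) = 9 - m*sqrt(m)*(-7) = 9 - m**(3/2)*(-7) = 9 - (-7)*m**(3/2) = 9 + 7*m**(3/2))
L = 9 + 273*sqrt(39)/8 (L = 9 + 7*(39/4)**(3/2) = 9 + 7*(39*sqrt(39)/8) = 9 + 273*sqrt(39)/8 ≈ 222.11)
L*(-72) = (9 + 273*sqrt(39)/8)*(-72) = -648 - 2457*sqrt(39)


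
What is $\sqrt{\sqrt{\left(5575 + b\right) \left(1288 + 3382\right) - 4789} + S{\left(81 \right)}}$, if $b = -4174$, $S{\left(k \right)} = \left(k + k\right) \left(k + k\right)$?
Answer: $\sqrt{26244 + \sqrt{6537881}} \approx 169.71$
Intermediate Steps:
$S{\left(k \right)} = 4 k^{2}$ ($S{\left(k \right)} = 2 k 2 k = 4 k^{2}$)
$\sqrt{\sqrt{\left(5575 + b\right) \left(1288 + 3382\right) - 4789} + S{\left(81 \right)}} = \sqrt{\sqrt{\left(5575 - 4174\right) \left(1288 + 3382\right) - 4789} + 4 \cdot 81^{2}} = \sqrt{\sqrt{1401 \cdot 4670 - 4789} + 4 \cdot 6561} = \sqrt{\sqrt{6542670 - 4789} + 26244} = \sqrt{\sqrt{6537881} + 26244} = \sqrt{26244 + \sqrt{6537881}}$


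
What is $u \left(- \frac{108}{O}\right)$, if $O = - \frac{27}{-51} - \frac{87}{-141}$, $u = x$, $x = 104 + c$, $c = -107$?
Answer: $\frac{64719}{229} \approx 282.62$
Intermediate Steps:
$x = -3$ ($x = 104 - 107 = -3$)
$u = -3$
$O = \frac{916}{799}$ ($O = \left(-27\right) \left(- \frac{1}{51}\right) - - \frac{29}{47} = \frac{9}{17} + \frac{29}{47} = \frac{916}{799} \approx 1.1464$)
$u \left(- \frac{108}{O}\right) = - 3 \left(- \frac{108}{\frac{916}{799}}\right) = - 3 \left(\left(-108\right) \frac{799}{916}\right) = \left(-3\right) \left(- \frac{21573}{229}\right) = \frac{64719}{229}$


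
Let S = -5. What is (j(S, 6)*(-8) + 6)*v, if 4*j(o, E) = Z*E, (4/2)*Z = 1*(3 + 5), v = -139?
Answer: 5838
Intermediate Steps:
Z = 4 (Z = (1*(3 + 5))/2 = (1*8)/2 = (1/2)*8 = 4)
j(o, E) = E (j(o, E) = (4*E)/4 = E)
(j(S, 6)*(-8) + 6)*v = (6*(-8) + 6)*(-139) = (-48 + 6)*(-139) = -42*(-139) = 5838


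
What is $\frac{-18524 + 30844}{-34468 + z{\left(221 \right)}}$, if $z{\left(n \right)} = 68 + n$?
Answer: $- \frac{12320}{34179} \approx -0.36046$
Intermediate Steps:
$\frac{-18524 + 30844}{-34468 + z{\left(221 \right)}} = \frac{-18524 + 30844}{-34468 + \left(68 + 221\right)} = \frac{12320}{-34468 + 289} = \frac{12320}{-34179} = 12320 \left(- \frac{1}{34179}\right) = - \frac{12320}{34179}$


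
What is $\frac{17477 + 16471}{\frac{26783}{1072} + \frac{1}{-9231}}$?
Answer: $\frac{335936915136}{247232801} \approx 1358.8$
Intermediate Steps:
$\frac{17477 + 16471}{\frac{26783}{1072} + \frac{1}{-9231}} = \frac{33948}{26783 \cdot \frac{1}{1072} - \frac{1}{9231}} = \frac{33948}{\frac{26783}{1072} - \frac{1}{9231}} = \frac{33948}{\frac{247232801}{9895632}} = 33948 \cdot \frac{9895632}{247232801} = \frac{335936915136}{247232801}$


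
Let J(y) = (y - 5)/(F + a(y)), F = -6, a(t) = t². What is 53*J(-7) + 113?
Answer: 4223/43 ≈ 98.209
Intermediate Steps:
J(y) = (-5 + y)/(-6 + y²) (J(y) = (y - 5)/(-6 + y²) = (-5 + y)/(-6 + y²))
53*J(-7) + 113 = 53*((-5 - 7)/(-6 + (-7)²)) + 113 = 53*(-12/(-6 + 49)) + 113 = 53*(-12/43) + 113 = -636/43 + 113 = 4223/43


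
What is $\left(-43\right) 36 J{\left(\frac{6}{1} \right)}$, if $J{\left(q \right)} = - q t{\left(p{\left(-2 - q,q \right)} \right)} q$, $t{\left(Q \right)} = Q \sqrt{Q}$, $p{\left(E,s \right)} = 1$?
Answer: $55728$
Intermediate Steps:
$t{\left(Q \right)} = Q^{\frac{3}{2}}$
$J{\left(q \right)} = - q^{2}$ ($J{\left(q \right)} = - q 1^{\frac{3}{2}} q = - q 1 q = - q q = - q^{2}$)
$\left(-43\right) 36 J{\left(\frac{6}{1} \right)} = \left(-43\right) 36 \left(- \left(\frac{6}{1}\right)^{2}\right) = - 1548 \left(- \left(6 \cdot 1\right)^{2}\right) = - 1548 \left(- 6^{2}\right) = - 1548 \left(\left(-1\right) 36\right) = \left(-1548\right) \left(-36\right) = 55728$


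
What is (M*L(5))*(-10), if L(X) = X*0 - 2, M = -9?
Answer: -180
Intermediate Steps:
L(X) = -2 (L(X) = 0 - 2 = -2)
(M*L(5))*(-10) = -9*(-2)*(-10) = 18*(-10) = -180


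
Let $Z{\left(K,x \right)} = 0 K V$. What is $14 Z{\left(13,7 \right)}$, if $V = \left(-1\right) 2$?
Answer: $0$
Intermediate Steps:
$V = -2$
$Z{\left(K,x \right)} = 0$ ($Z{\left(K,x \right)} = 0 K \left(-2\right) = 0 \left(-2\right) = 0$)
$14 Z{\left(13,7 \right)} = 14 \cdot 0 = 0$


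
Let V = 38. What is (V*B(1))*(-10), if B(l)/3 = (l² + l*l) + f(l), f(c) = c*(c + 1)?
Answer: -4560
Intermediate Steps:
f(c) = c*(1 + c)
B(l) = 6*l² + 3*l*(1 + l) (B(l) = 3*((l² + l*l) + l*(1 + l)) = 3*((l² + l²) + l*(1 + l)) = 3*(2*l² + l*(1 + l)) = 6*l² + 3*l*(1 + l))
(V*B(1))*(-10) = (38*(3*1*(1 + 3*1)))*(-10) = (38*(3*1*(1 + 3)))*(-10) = (38*(3*1*4))*(-10) = (38*12)*(-10) = 456*(-10) = -4560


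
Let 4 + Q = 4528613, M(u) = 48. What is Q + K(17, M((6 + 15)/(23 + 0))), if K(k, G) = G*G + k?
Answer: 4530930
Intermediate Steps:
K(k, G) = k + G² (K(k, G) = G² + k = k + G²)
Q = 4528609 (Q = -4 + 4528613 = 4528609)
Q + K(17, M((6 + 15)/(23 + 0))) = 4528609 + (17 + 48²) = 4528609 + (17 + 2304) = 4528609 + 2321 = 4530930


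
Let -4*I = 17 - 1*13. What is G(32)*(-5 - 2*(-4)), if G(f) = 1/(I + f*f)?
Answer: 1/341 ≈ 0.0029326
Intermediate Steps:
I = -1 (I = -(17 - 1*13)/4 = -(17 - 13)/4 = -1/4*4 = -1)
G(f) = 1/(-1 + f**2) (G(f) = 1/(-1 + f*f) = 1/(-1 + f**2))
G(32)*(-5 - 2*(-4)) = (-5 - 2*(-4))/(-1 + 32**2) = (-5 + 8)/(-1 + 1024) = 3/1023 = (1/1023)*3 = 1/341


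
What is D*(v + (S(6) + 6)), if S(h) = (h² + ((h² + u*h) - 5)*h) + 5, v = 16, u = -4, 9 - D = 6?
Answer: 315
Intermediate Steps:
D = 3 (D = 9 - 1*6 = 9 - 6 = 3)
S(h) = 5 + h² + h*(-5 + h² - 4*h) (S(h) = (h² + ((h² - 4*h) - 5)*h) + 5 = (h² + (-5 + h² - 4*h)*h) + 5 = (h² + h*(-5 + h² - 4*h)) + 5 = 5 + h² + h*(-5 + h² - 4*h))
D*(v + (S(6) + 6)) = 3*(16 + ((5 + 6³ - 5*6 - 3*6²) + 6)) = 3*(16 + ((5 + 216 - 30 - 3*36) + 6)) = 3*(16 + ((5 + 216 - 30 - 108) + 6)) = 3*(16 + (83 + 6)) = 3*(16 + 89) = 3*105 = 315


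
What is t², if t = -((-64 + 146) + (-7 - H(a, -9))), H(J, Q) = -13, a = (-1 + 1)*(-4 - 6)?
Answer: 7744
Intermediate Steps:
a = 0 (a = 0*(-10) = 0)
t = -88 (t = -((-64 + 146) + (-7 - 1*(-13))) = -(82 + (-7 + 13)) = -(82 + 6) = -1*88 = -88)
t² = (-88)² = 7744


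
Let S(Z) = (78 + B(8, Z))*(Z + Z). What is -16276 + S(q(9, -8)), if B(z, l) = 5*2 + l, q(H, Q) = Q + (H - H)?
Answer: -17556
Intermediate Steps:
q(H, Q) = Q (q(H, Q) = Q + 0 = Q)
B(z, l) = 10 + l
S(Z) = 2*Z*(88 + Z) (S(Z) = (78 + (10 + Z))*(Z + Z) = (88 + Z)*(2*Z) = 2*Z*(88 + Z))
-16276 + S(q(9, -8)) = -16276 + 2*(-8)*(88 - 8) = -16276 + 2*(-8)*80 = -16276 - 1280 = -17556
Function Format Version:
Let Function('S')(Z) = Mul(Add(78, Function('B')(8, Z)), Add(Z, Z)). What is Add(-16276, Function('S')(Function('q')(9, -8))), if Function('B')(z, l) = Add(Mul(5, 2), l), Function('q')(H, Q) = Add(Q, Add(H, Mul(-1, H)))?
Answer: -17556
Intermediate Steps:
Function('q')(H, Q) = Q (Function('q')(H, Q) = Add(Q, 0) = Q)
Function('B')(z, l) = Add(10, l)
Function('S')(Z) = Mul(2, Z, Add(88, Z)) (Function('S')(Z) = Mul(Add(78, Add(10, Z)), Add(Z, Z)) = Mul(Add(88, Z), Mul(2, Z)) = Mul(2, Z, Add(88, Z)))
Add(-16276, Function('S')(Function('q')(9, -8))) = Add(-16276, Mul(2, -8, Add(88, -8))) = Add(-16276, Mul(2, -8, 80)) = Add(-16276, -1280) = -17556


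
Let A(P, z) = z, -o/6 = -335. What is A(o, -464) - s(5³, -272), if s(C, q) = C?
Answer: -589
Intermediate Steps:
o = 2010 (o = -6*(-335) = 2010)
A(o, -464) - s(5³, -272) = -464 - 1*5³ = -464 - 1*125 = -464 - 125 = -589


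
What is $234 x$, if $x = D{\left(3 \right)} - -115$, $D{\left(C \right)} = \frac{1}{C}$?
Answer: $26988$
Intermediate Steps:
$x = \frac{346}{3}$ ($x = \frac{1}{3} - -115 = \frac{1}{3} + 115 = \frac{346}{3} \approx 115.33$)
$234 x = 234 \cdot \frac{346}{3} = 26988$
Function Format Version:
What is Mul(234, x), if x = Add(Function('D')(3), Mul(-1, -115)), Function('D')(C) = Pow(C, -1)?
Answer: 26988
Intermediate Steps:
x = Rational(346, 3) (x = Add(Pow(3, -1), Mul(-1, -115)) = Add(Rational(1, 3), 115) = Rational(346, 3) ≈ 115.33)
Mul(234, x) = Mul(234, Rational(346, 3)) = 26988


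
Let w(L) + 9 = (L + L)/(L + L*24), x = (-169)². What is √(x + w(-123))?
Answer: √713802/5 ≈ 168.97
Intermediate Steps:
x = 28561
w(L) = -223/25 (w(L) = -9 + (L + L)/(L + L*24) = -9 + (2*L)/(L + 24*L) = -9 + (2*L)/((25*L)) = -9 + (2*L)*(1/(25*L)) = -9 + 2/25 = -223/25)
√(x + w(-123)) = √(28561 - 223/25) = √(713802/25) = √713802/5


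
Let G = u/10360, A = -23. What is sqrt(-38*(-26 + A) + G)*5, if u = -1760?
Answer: 5*sqrt(124893426)/259 ≈ 215.74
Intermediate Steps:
G = -44/259 (G = -1760/10360 = -1760*1/10360 = -44/259 ≈ -0.16988)
sqrt(-38*(-26 + A) + G)*5 = sqrt(-38*(-26 - 23) - 44/259)*5 = sqrt(-38*(-49) - 44/259)*5 = sqrt(1862 - 44/259)*5 = sqrt(482214/259)*5 = (sqrt(124893426)/259)*5 = 5*sqrt(124893426)/259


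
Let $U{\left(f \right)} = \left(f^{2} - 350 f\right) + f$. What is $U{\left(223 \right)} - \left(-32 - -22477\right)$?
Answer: $-50543$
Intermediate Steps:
$U{\left(f \right)} = f^{2} - 349 f$
$U{\left(223 \right)} - \left(-32 - -22477\right) = 223 \left(-349 + 223\right) - \left(-32 - -22477\right) = 223 \left(-126\right) - \left(-32 + 22477\right) = -28098 - 22445 = -50543$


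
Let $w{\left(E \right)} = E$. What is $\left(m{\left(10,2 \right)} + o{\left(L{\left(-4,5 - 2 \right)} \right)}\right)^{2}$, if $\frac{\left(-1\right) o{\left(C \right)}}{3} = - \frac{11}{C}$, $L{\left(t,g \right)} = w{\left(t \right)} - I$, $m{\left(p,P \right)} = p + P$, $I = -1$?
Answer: $1$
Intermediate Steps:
$m{\left(p,P \right)} = P + p$
$L{\left(t,g \right)} = 1 + t$ ($L{\left(t,g \right)} = t - -1 = t + 1 = 1 + t$)
$o{\left(C \right)} = \frac{33}{C}$ ($o{\left(C \right)} = - 3 \left(- \frac{11}{C}\right) = \frac{33}{C}$)
$\left(m{\left(10,2 \right)} + o{\left(L{\left(-4,5 - 2 \right)} \right)}\right)^{2} = \left(\left(2 + 10\right) + \frac{33}{1 - 4}\right)^{2} = \left(12 + \frac{33}{-3}\right)^{2} = \left(12 + 33 \left(- \frac{1}{3}\right)\right)^{2} = \left(12 - 11\right)^{2} = 1^{2} = 1$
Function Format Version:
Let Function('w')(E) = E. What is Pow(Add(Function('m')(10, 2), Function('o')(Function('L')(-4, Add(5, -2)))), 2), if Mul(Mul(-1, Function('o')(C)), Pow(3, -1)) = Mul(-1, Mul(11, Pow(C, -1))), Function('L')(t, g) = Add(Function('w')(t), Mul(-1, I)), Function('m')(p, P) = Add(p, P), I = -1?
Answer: 1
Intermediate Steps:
Function('m')(p, P) = Add(P, p)
Function('L')(t, g) = Add(1, t) (Function('L')(t, g) = Add(t, Mul(-1, -1)) = Add(t, 1) = Add(1, t))
Function('o')(C) = Mul(33, Pow(C, -1)) (Function('o')(C) = Mul(-3, Mul(-1, Mul(11, Pow(C, -1)))) = Mul(-3, Mul(-11, Pow(C, -1))) = Mul(33, Pow(C, -1)))
Pow(Add(Function('m')(10, 2), Function('o')(Function('L')(-4, Add(5, -2)))), 2) = Pow(Add(Add(2, 10), Mul(33, Pow(Add(1, -4), -1))), 2) = Pow(Add(12, Mul(33, Pow(-3, -1))), 2) = Pow(Add(12, Mul(33, Rational(-1, 3))), 2) = Pow(Add(12, -11), 2) = Pow(1, 2) = 1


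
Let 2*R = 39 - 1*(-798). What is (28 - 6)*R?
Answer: 9207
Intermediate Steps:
R = 837/2 (R = (39 - 1*(-798))/2 = (39 + 798)/2 = (½)*837 = 837/2 ≈ 418.50)
(28 - 6)*R = (28 - 6)*(837/2) = 22*(837/2) = 9207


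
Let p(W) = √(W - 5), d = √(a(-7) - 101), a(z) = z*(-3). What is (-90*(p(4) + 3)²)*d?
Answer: √5*(2160 - 2880*I) ≈ 4829.9 - 6439.9*I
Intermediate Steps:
a(z) = -3*z
d = 4*I*√5 (d = √(-3*(-7) - 101) = √(21 - 101) = √(-80) = 4*I*√5 ≈ 8.9443*I)
p(W) = √(-5 + W)
(-90*(p(4) + 3)²)*d = (-90*(√(-5 + 4) + 3)²)*(4*I*√5) = (-90*(√(-1) + 3)²)*(4*I*√5) = (-90*(I + 3)²)*(4*I*√5) = (-90*(3 + I)²)*(4*I*√5) = -360*I*√5*(3 + I)²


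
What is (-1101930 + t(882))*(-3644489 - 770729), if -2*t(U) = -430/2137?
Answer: 10397062172599510/2137 ≈ 4.8653e+12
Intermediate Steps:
t(U) = 215/2137 (t(U) = -(-215)/2137 = -1/2*(-430/2137) = 215/2137)
(-1101930 + t(882))*(-3644489 - 770729) = (-1101930 + 215/2137)*(-3644489 - 770729) = -2354824195/2137*(-4415218) = 10397062172599510/2137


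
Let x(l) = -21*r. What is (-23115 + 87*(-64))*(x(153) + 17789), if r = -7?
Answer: -514458288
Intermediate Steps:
x(l) = 147 (x(l) = -21*(-7) = 147)
(-23115 + 87*(-64))*(x(153) + 17789) = (-23115 + 87*(-64))*(147 + 17789) = (-23115 - 5568)*17936 = -28683*17936 = -514458288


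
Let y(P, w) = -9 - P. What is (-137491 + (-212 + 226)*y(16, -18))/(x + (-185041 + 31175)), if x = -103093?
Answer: 45947/85653 ≈ 0.53643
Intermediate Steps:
(-137491 + (-212 + 226)*y(16, -18))/(x + (-185041 + 31175)) = (-137491 + (-212 + 226)*(-9 - 1*16))/(-103093 + (-185041 + 31175)) = (-137491 + 14*(-9 - 16))/(-103093 - 153866) = (-137491 + 14*(-25))/(-256959) = (-137491 - 350)*(-1/256959) = -137841*(-1/256959) = 45947/85653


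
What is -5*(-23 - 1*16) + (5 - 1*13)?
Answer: 187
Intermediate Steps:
-5*(-23 - 1*16) + (5 - 1*13) = -5*(-23 - 16) + (5 - 13) = -5*(-39) - 8 = 195 - 8 = 187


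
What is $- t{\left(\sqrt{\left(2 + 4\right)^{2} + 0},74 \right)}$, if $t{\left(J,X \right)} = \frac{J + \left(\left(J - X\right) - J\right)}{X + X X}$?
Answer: $\frac{34}{2775} \approx 0.012252$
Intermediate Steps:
$t{\left(J,X \right)} = \frac{J - X}{X + X^{2}}$
$- t{\left(\sqrt{\left(2 + 4\right)^{2} + 0},74 \right)} = - \frac{\sqrt{\left(2 + 4\right)^{2} + 0} - 74}{74 \left(1 + 74\right)} = - \frac{\sqrt{6^{2} + 0} - 74}{74 \cdot 75} = - \frac{\sqrt{36 + 0} - 74}{74 \cdot 75} = - \frac{\sqrt{36} - 74}{74 \cdot 75} = - \frac{6 - 74}{74 \cdot 75} = - \frac{-68}{74 \cdot 75} = \left(-1\right) \left(- \frac{34}{2775}\right) = \frac{34}{2775}$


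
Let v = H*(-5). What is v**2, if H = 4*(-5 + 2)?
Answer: 3600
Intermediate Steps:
H = -12 (H = 4*(-3) = -12)
v = 60 (v = -12*(-5) = 60)
v**2 = 60**2 = 3600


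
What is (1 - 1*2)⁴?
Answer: 1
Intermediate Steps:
(1 - 1*2)⁴ = (1 - 2)⁴ = (-1)⁴ = 1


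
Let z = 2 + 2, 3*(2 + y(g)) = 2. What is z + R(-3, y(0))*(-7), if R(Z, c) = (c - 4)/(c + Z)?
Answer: -60/13 ≈ -4.6154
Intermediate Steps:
y(g) = -4/3 (y(g) = -2 + (⅓)*2 = -2 + ⅔ = -4/3)
z = 4
R(Z, c) = (-4 + c)/(Z + c)
z + R(-3, y(0))*(-7) = 4 + ((-4 - 4/3)/(-3 - 4/3))*(-7) = 4 + (-16/3/(-13/3))*(-7) = 4 - 3/13*(-16/3)*(-7) = 4 + (16/13)*(-7) = 4 - 112/13 = -60/13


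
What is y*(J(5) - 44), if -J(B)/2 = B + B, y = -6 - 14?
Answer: 1280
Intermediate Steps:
y = -20
J(B) = -4*B (J(B) = -2*(B + B) = -4*B)
y*(J(5) - 44) = -20*(-4*5 - 44) = -20*(-20 - 44) = -20*(-64) = 1280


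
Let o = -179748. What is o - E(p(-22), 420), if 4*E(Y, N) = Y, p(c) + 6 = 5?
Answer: -718991/4 ≈ -1.7975e+5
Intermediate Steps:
p(c) = -1 (p(c) = -6 + 5 = -1)
E(Y, N) = Y/4
o - E(p(-22), 420) = -179748 - (-1)/4 = -179748 - 1*(-¼) = -179748 + ¼ = -718991/4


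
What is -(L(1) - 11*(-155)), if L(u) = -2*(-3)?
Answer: -1711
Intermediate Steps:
L(u) = 6
-(L(1) - 11*(-155)) = -(6 - 11*(-155)) = -(6 + 1705) = -1*1711 = -1711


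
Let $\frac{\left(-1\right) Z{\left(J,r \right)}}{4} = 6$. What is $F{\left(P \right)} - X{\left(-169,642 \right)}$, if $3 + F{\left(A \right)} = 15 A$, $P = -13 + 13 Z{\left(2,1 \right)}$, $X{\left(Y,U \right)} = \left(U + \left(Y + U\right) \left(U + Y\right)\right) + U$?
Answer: $-229891$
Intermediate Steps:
$Z{\left(J,r \right)} = -24$ ($Z{\left(J,r \right)} = \left(-4\right) 6 = -24$)
$X{\left(Y,U \right)} = \left(U + Y\right)^{2} + 2 U$ ($X{\left(Y,U \right)} = \left(U + \left(U + Y\right) \left(U + Y\right)\right) + U = \left(U + \left(U + Y\right)^{2}\right) + U = \left(U + Y\right)^{2} + 2 U$)
$P = -325$ ($P = -13 + 13 \left(-24\right) = -13 - 312 = -325$)
$F{\left(A \right)} = -3 + 15 A$
$F{\left(P \right)} - X{\left(-169,642 \right)} = \left(-3 + 15 \left(-325\right)\right) - \left(\left(642 - 169\right)^{2} + 2 \cdot 642\right) = \left(-3 - 4875\right) - \left(473^{2} + 1284\right) = -4878 - \left(223729 + 1284\right) = -4878 - 225013 = -229891$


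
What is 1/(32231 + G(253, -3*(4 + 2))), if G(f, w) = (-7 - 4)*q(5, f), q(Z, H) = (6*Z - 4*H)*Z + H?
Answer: 1/83458 ≈ 1.1982e-5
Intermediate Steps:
q(Z, H) = H + Z*(-4*H + 6*Z) (q(Z, H) = (-4*H + 6*Z)*Z + H = Z*(-4*H + 6*Z) + H = H + Z*(-4*H + 6*Z))
G(f, w) = -1650 + 209*f (G(f, w) = (-7 - 4)*(f + 6*5**2 - 4*f*5) = -11*(f + 6*25 - 20*f) = -11*(f + 150 - 20*f) = -11*(150 - 19*f) = -1650 + 209*f)
1/(32231 + G(253, -3*(4 + 2))) = 1/(32231 + (-1650 + 209*253)) = 1/(32231 + (-1650 + 52877)) = 1/(32231 + 51227) = 1/83458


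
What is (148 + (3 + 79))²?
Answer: 52900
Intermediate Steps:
(148 + (3 + 79))² = (148 + 82)² = 230² = 52900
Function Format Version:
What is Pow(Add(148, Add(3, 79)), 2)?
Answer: 52900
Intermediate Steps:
Pow(Add(148, Add(3, 79)), 2) = Pow(Add(148, 82), 2) = Pow(230, 2) = 52900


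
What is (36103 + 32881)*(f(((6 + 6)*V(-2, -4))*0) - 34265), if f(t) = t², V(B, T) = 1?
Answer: -2363736760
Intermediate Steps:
(36103 + 32881)*(f(((6 + 6)*V(-2, -4))*0) - 34265) = (36103 + 32881)*((((6 + 6)*1)*0)² - 34265) = 68984*(((12*1)*0)² - 34265) = 68984*((12*0)² - 34265) = 68984*(0² - 34265) = 68984*(0 - 34265) = 68984*(-34265) = -2363736760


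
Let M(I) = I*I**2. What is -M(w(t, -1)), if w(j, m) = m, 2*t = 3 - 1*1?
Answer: 1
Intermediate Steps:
t = 1 (t = (3 - 1*1)/2 = (3 - 1)/2 = (1/2)*2 = 1)
M(I) = I**3
-M(w(t, -1)) = -1*(-1)**3 = -1*(-1) = 1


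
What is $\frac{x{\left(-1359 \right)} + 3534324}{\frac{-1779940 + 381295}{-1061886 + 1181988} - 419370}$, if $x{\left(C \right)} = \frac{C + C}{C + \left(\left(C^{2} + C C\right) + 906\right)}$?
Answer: $- \frac{384531154773748}{45628331884545} \approx -8.4275$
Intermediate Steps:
$x{\left(C \right)} = \frac{2 C}{906 + C + 2 C^{2}}$ ($x{\left(C \right)} = \frac{2 C}{C + \left(\left(C^{2} + C^{2}\right) + 906\right)} = \frac{2 C}{C + \left(2 C^{2} + 906\right)} = \frac{2 C}{C + \left(906 + 2 C^{2}\right)} = \frac{2 C}{906 + C + 2 C^{2}}$)
$\frac{x{\left(-1359 \right)} + 3534324}{\frac{-1779940 + 381295}{-1061886 + 1181988} - 419370} = \frac{2 \left(-1359\right) \frac{1}{906 - 1359 + 2 \left(-1359\right)^{2}} + 3534324}{\frac{-1779940 + 381295}{-1061886 + 1181988} - 419370} = \frac{2 \left(-1359\right) \frac{1}{906 - 1359 + 2 \cdot 1846881} + 3534324}{- \frac{1398645}{120102} - 419370} = \frac{2 \left(-1359\right) \frac{1}{906 - 1359 + 3693762} + 3534324}{\left(-1398645\right) \frac{1}{120102} - 419370} = \frac{2 \left(-1359\right) \frac{1}{3693309} + 3534324}{- \frac{466215}{40034} - 419370} = \frac{2 \left(-1359\right) \frac{1}{3693309} + 3534324}{- \frac{16789524795}{40034}} = \left(- \frac{6}{8153} + 3534324\right) \left(- \frac{40034}{16789524795}\right) = \frac{28815343566}{8153} \left(- \frac{40034}{16789524795}\right) = - \frac{384531154773748}{45628331884545}$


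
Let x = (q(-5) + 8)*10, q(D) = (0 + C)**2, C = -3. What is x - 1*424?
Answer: -254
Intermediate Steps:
q(D) = 9 (q(D) = (0 - 3)**2 = (-3)**2 = 9)
x = 170 (x = (9 + 8)*10 = 17*10 = 170)
x - 1*424 = 170 - 1*424 = 170 - 424 = -254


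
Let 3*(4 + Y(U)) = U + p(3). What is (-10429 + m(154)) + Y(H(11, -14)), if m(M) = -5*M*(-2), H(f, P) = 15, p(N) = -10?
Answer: -26674/3 ≈ -8891.3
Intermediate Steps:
m(M) = 10*M
Y(U) = -22/3 + U/3 (Y(U) = -4 + (U - 10)/3 = -4 + (-10 + U)/3 = -4 + (-10/3 + U/3) = -22/3 + U/3)
(-10429 + m(154)) + Y(H(11, -14)) = (-10429 + 10*154) + (-22/3 + (⅓)*15) = (-10429 + 1540) + (-22/3 + 5) = -8889 - 7/3 = -26674/3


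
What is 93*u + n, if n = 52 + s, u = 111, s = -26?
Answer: 10349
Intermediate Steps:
n = 26 (n = 52 - 26 = 26)
93*u + n = 93*111 + 26 = 10323 + 26 = 10349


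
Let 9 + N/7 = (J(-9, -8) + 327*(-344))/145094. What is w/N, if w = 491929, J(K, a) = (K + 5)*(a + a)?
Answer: -35687973163/4963945 ≈ -7189.4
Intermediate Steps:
J(K, a) = 2*a*(5 + K) (J(K, a) = (5 + K)*(2*a) = 2*a*(5 + K))
N = -4963945/72547 (N = -63 + 7*((2*(-8)*(5 - 9) + 327*(-344))/145094) = -63 + 7*((2*(-8)*(-4) - 112488)*(1/145094)) = -63 + 7*((64 - 112488)*(1/145094)) = -63 + 7*(-112424*1/145094) = -63 + 7*(-56212/72547) = -63 - 393484/72547 = -4963945/72547 ≈ -68.424)
w/N = 491929/(-4963945/72547) = 491929*(-72547/4963945) = -35687973163/4963945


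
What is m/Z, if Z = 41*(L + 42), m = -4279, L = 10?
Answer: -4279/2132 ≈ -2.0070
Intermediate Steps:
Z = 2132 (Z = 41*(10 + 42) = 41*52 = 2132)
m/Z = -4279/2132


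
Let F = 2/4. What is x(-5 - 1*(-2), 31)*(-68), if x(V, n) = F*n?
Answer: -1054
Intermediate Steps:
F = ½ (F = 2*(¼) = ½ ≈ 0.50000)
x(V, n) = n/2
x(-5 - 1*(-2), 31)*(-68) = ((½)*31)*(-68) = (31/2)*(-68) = -1054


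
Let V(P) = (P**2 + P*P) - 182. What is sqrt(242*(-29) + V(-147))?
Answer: 3*sqrt(4002) ≈ 189.78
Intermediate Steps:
V(P) = -182 + 2*P**2 (V(P) = (P**2 + P**2) - 182 = 2*P**2 - 182 = -182 + 2*P**2)
sqrt(242*(-29) + V(-147)) = sqrt(242*(-29) + (-182 + 2*(-147)**2)) = sqrt(-7018 + (-182 + 2*21609)) = sqrt(-7018 + (-182 + 43218)) = sqrt(-7018 + 43036) = sqrt(36018) = 3*sqrt(4002)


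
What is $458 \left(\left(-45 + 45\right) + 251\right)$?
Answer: $114958$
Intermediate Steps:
$458 \left(\left(-45 + 45\right) + 251\right) = 458 \left(0 + 251\right) = 458 \cdot 251 = 114958$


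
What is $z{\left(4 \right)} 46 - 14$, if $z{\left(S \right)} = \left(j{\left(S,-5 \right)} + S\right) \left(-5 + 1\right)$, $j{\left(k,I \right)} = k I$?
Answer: $2930$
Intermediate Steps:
$j{\left(k,I \right)} = I k$
$z{\left(S \right)} = 16 S$ ($z{\left(S \right)} = \left(- 5 S + S\right) \left(-5 + 1\right) = - 4 S \left(-4\right) = 16 S$)
$z{\left(4 \right)} 46 - 14 = 16 \cdot 4 \cdot 46 - 14 = 64 \cdot 46 - 14 = 2944 - 14 = 2930$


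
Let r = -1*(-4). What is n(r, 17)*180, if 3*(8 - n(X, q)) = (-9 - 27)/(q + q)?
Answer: 25560/17 ≈ 1503.5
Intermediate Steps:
r = 4
n(X, q) = 8 + 6/q (n(X, q) = 8 - (-9 - 27)/(3*(q + q)) = 8 - (-12)/(2*q) = 8 - (-12)*1/(2*q) = 8 - (-6)/q = 8 + 6/q)
n(r, 17)*180 = (8 + 6/17)*180 = (142/17)*180 = 25560/17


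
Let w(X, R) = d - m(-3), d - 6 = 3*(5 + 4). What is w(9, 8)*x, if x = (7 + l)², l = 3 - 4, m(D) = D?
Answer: 1296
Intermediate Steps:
d = 33 (d = 6 + 3*(5 + 4) = 6 + 3*9 = 6 + 27 = 33)
w(X, R) = 36 (w(X, R) = 33 - 1*(-3) = 33 + 3 = 36)
l = -1
x = 36 (x = (7 - 1)² = 6² = 36)
w(9, 8)*x = 36*36 = 1296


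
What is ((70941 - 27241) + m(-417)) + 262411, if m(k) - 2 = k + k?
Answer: 305279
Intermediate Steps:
m(k) = 2 + 2*k (m(k) = 2 + (k + k) = 2 + 2*k)
((70941 - 27241) + m(-417)) + 262411 = ((70941 - 27241) + (2 + 2*(-417))) + 262411 = (43700 + (2 - 834)) + 262411 = (43700 - 832) + 262411 = 42868 + 262411 = 305279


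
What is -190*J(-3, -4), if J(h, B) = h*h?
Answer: -1710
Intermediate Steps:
J(h, B) = h**2
-190*J(-3, -4) = -190*(-3)**2 = -190*9 = -1710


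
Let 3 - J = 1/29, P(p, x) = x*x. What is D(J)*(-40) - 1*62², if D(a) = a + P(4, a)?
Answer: -3628404/841 ≈ -4314.4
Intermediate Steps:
P(p, x) = x²
J = 86/29 (J = 3 - 1/29 = 86/29 ≈ 2.9655)
D(a) = a + a²
D(J)*(-40) - 1*62² = (86*(1 + 86/29)/29)*(-40) - 1*62² = ((86/29)*(115/29))*(-40) - 1*3844 = (9890/841)*(-40) - 3844 = -395600/841 - 3844 = -3628404/841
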